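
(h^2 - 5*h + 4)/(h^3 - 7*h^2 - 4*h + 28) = (h^2 - 5*h + 4)/(h^3 - 7*h^2 - 4*h + 28)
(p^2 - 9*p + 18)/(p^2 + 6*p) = (p^2 - 9*p + 18)/(p*(p + 6))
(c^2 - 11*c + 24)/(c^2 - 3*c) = (c - 8)/c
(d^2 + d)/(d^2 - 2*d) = (d + 1)/(d - 2)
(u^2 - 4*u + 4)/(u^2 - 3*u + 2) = (u - 2)/(u - 1)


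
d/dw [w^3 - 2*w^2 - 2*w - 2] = 3*w^2 - 4*w - 2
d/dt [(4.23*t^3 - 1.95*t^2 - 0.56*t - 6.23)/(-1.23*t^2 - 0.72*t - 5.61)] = (-5.2029*t^4 - 6.0912*t^3 - 70.4757*t^2 + 6.5532*t - 1.344)/(1.5129*t^4 + 1.7712*t^3 + 14.319*t^2 + 8.0784*t + 31.4721)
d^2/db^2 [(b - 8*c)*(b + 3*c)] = 2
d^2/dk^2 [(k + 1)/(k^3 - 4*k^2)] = 2*(3*k^3 - 6*k^2 - 16*k + 48)/(k^4*(k^3 - 12*k^2 + 48*k - 64))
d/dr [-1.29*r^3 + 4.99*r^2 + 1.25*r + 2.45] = -3.87*r^2 + 9.98*r + 1.25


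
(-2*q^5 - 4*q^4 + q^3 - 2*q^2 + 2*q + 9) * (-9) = 18*q^5 + 36*q^4 - 9*q^3 + 18*q^2 - 18*q - 81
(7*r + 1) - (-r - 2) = 8*r + 3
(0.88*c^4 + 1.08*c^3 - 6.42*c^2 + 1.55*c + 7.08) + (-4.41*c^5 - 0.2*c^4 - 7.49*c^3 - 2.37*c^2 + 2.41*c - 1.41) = -4.41*c^5 + 0.68*c^4 - 6.41*c^3 - 8.79*c^2 + 3.96*c + 5.67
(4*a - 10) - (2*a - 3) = 2*a - 7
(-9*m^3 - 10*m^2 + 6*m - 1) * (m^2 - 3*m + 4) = -9*m^5 + 17*m^4 - 59*m^2 + 27*m - 4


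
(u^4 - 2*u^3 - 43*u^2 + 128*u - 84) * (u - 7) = u^5 - 9*u^4 - 29*u^3 + 429*u^2 - 980*u + 588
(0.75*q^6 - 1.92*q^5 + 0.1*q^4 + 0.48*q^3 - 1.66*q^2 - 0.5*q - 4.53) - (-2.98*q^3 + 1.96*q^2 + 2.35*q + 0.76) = 0.75*q^6 - 1.92*q^5 + 0.1*q^4 + 3.46*q^3 - 3.62*q^2 - 2.85*q - 5.29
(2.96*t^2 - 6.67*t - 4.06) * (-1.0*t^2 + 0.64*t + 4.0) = -2.96*t^4 + 8.5644*t^3 + 11.6312*t^2 - 29.2784*t - 16.24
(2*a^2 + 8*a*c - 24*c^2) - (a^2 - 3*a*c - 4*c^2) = a^2 + 11*a*c - 20*c^2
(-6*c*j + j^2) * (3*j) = -18*c*j^2 + 3*j^3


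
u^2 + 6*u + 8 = (u + 2)*(u + 4)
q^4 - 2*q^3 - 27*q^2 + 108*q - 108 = (q - 3)^2*(q - 2)*(q + 6)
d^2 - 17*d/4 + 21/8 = (d - 7/2)*(d - 3/4)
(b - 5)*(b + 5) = b^2 - 25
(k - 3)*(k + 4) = k^2 + k - 12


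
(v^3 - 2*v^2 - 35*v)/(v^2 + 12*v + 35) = v*(v - 7)/(v + 7)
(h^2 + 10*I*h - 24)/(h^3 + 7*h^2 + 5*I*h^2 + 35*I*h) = (h^2 + 10*I*h - 24)/(h*(h^2 + h*(7 + 5*I) + 35*I))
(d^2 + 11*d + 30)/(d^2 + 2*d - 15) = (d + 6)/(d - 3)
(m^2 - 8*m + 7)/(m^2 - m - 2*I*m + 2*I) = (m - 7)/(m - 2*I)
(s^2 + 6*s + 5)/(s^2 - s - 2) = (s + 5)/(s - 2)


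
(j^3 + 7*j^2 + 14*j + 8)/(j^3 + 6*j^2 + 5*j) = (j^2 + 6*j + 8)/(j*(j + 5))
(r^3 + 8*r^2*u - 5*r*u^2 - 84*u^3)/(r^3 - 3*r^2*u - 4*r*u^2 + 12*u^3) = (r^2 + 11*r*u + 28*u^2)/(r^2 - 4*u^2)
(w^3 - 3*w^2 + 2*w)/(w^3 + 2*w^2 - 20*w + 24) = w*(w - 1)/(w^2 + 4*w - 12)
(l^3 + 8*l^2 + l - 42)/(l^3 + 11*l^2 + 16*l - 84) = (l + 3)/(l + 6)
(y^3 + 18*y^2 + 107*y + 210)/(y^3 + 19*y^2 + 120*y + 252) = (y + 5)/(y + 6)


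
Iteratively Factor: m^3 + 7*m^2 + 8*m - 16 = (m - 1)*(m^2 + 8*m + 16) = (m - 1)*(m + 4)*(m + 4)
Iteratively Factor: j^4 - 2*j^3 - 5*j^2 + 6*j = (j - 1)*(j^3 - j^2 - 6*j) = j*(j - 1)*(j^2 - j - 6) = j*(j - 1)*(j + 2)*(j - 3)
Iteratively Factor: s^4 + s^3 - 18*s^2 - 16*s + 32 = (s + 4)*(s^3 - 3*s^2 - 6*s + 8) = (s + 2)*(s + 4)*(s^2 - 5*s + 4) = (s - 4)*(s + 2)*(s + 4)*(s - 1)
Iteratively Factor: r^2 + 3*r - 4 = (r + 4)*(r - 1)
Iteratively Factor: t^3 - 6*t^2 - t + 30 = (t - 5)*(t^2 - t - 6) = (t - 5)*(t - 3)*(t + 2)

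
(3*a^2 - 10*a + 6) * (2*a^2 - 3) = 6*a^4 - 20*a^3 + 3*a^2 + 30*a - 18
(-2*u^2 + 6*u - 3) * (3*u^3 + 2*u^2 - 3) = -6*u^5 + 14*u^4 + 3*u^3 - 18*u + 9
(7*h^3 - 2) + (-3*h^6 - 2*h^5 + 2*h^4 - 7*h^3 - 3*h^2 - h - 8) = -3*h^6 - 2*h^5 + 2*h^4 - 3*h^2 - h - 10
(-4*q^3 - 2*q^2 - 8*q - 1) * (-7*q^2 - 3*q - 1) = 28*q^5 + 26*q^4 + 66*q^3 + 33*q^2 + 11*q + 1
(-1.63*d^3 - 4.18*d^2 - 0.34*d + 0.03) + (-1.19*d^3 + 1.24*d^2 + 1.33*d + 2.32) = -2.82*d^3 - 2.94*d^2 + 0.99*d + 2.35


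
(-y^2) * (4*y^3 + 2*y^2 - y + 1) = -4*y^5 - 2*y^4 + y^3 - y^2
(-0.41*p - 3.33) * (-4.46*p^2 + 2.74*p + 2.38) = 1.8286*p^3 + 13.7284*p^2 - 10.1*p - 7.9254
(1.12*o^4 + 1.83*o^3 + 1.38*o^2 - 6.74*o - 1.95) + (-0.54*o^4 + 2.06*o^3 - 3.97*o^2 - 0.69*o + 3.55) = 0.58*o^4 + 3.89*o^3 - 2.59*o^2 - 7.43*o + 1.6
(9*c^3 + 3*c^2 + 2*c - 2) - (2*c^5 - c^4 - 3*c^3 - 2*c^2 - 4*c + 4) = -2*c^5 + c^4 + 12*c^3 + 5*c^2 + 6*c - 6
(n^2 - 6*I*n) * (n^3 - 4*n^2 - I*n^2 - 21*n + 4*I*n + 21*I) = n^5 - 4*n^4 - 7*I*n^4 - 27*n^3 + 28*I*n^3 + 24*n^2 + 147*I*n^2 + 126*n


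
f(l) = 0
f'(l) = 0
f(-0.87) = 0.00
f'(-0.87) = 0.00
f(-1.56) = 0.00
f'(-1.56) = 0.00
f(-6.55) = 0.00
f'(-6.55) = 0.00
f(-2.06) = 0.00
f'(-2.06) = 0.00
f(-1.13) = 0.00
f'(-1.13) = 0.00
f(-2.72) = 0.00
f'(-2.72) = 0.00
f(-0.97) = 0.00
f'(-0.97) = 0.00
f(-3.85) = 0.00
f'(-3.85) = 0.00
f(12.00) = 0.00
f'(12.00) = 0.00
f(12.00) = 0.00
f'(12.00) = 0.00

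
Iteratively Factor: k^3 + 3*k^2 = (k + 3)*(k^2) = k*(k + 3)*(k)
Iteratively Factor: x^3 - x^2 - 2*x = (x - 2)*(x^2 + x) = (x - 2)*(x + 1)*(x)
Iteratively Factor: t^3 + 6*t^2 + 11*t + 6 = (t + 3)*(t^2 + 3*t + 2) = (t + 1)*(t + 3)*(t + 2)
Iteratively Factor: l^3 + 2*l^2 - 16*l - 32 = (l + 2)*(l^2 - 16) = (l + 2)*(l + 4)*(l - 4)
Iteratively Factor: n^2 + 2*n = (n + 2)*(n)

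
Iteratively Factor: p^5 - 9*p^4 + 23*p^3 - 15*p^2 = (p - 1)*(p^4 - 8*p^3 + 15*p^2) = p*(p - 1)*(p^3 - 8*p^2 + 15*p) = p^2*(p - 1)*(p^2 - 8*p + 15) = p^2*(p - 5)*(p - 1)*(p - 3)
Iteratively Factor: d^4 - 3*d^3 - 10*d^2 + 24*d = (d - 2)*(d^3 - d^2 - 12*d) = (d - 4)*(d - 2)*(d^2 + 3*d) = d*(d - 4)*(d - 2)*(d + 3)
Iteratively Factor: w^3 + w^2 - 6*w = (w - 2)*(w^2 + 3*w) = w*(w - 2)*(w + 3)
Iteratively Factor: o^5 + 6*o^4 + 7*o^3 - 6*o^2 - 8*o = (o + 1)*(o^4 + 5*o^3 + 2*o^2 - 8*o) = (o - 1)*(o + 1)*(o^3 + 6*o^2 + 8*o) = (o - 1)*(o + 1)*(o + 2)*(o^2 + 4*o) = o*(o - 1)*(o + 1)*(o + 2)*(o + 4)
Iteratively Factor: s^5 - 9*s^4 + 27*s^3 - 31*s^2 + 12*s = (s - 4)*(s^4 - 5*s^3 + 7*s^2 - 3*s) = (s - 4)*(s - 3)*(s^3 - 2*s^2 + s) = s*(s - 4)*(s - 3)*(s^2 - 2*s + 1) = s*(s - 4)*(s - 3)*(s - 1)*(s - 1)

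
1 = 1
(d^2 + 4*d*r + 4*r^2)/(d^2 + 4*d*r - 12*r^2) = (d^2 + 4*d*r + 4*r^2)/(d^2 + 4*d*r - 12*r^2)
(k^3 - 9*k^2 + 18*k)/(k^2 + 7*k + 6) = k*(k^2 - 9*k + 18)/(k^2 + 7*k + 6)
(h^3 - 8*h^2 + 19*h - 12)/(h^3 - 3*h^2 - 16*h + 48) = (h - 1)/(h + 4)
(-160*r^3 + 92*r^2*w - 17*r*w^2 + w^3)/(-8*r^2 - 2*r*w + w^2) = (40*r^2 - 13*r*w + w^2)/(2*r + w)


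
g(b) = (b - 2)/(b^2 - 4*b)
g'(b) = (4 - 2*b)*(b - 2)/(b^2 - 4*b)^2 + 1/(b^2 - 4*b)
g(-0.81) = -0.72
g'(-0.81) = -0.78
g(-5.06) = -0.15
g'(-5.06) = -0.03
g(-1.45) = -0.44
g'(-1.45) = -0.25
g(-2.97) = -0.24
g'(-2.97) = -0.07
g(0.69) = 0.57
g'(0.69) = -1.10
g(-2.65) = -0.26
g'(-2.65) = -0.08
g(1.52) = 0.13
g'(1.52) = -0.30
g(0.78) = 0.49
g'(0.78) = -0.87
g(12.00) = 0.10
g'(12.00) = -0.01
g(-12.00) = -0.07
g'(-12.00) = -0.00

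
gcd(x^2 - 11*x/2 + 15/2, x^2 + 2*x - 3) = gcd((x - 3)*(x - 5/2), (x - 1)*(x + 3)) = 1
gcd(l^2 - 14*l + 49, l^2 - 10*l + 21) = l - 7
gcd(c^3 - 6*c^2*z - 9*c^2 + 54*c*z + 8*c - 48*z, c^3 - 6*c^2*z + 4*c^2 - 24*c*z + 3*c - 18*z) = -c + 6*z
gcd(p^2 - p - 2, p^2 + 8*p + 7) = p + 1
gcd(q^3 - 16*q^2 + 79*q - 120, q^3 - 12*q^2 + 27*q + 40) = q^2 - 13*q + 40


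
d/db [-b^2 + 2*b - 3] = 2 - 2*b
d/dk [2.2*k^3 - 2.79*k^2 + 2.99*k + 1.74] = 6.6*k^2 - 5.58*k + 2.99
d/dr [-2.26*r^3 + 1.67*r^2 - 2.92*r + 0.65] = -6.78*r^2 + 3.34*r - 2.92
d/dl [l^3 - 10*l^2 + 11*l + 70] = 3*l^2 - 20*l + 11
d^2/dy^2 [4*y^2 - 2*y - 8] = 8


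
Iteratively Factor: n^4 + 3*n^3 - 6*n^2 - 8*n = (n - 2)*(n^3 + 5*n^2 + 4*n) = n*(n - 2)*(n^2 + 5*n + 4) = n*(n - 2)*(n + 1)*(n + 4)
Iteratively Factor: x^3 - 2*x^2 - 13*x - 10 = (x + 1)*(x^2 - 3*x - 10) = (x - 5)*(x + 1)*(x + 2)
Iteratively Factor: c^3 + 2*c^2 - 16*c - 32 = (c - 4)*(c^2 + 6*c + 8) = (c - 4)*(c + 4)*(c + 2)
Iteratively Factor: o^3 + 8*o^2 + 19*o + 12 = (o + 1)*(o^2 + 7*o + 12) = (o + 1)*(o + 3)*(o + 4)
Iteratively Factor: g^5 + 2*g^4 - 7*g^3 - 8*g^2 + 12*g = (g)*(g^4 + 2*g^3 - 7*g^2 - 8*g + 12) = g*(g + 3)*(g^3 - g^2 - 4*g + 4) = g*(g + 2)*(g + 3)*(g^2 - 3*g + 2) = g*(g - 2)*(g + 2)*(g + 3)*(g - 1)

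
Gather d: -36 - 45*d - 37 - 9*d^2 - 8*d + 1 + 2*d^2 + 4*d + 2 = -7*d^2 - 49*d - 70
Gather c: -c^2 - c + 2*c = -c^2 + c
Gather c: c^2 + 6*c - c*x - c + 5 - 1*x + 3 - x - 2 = c^2 + c*(5 - x) - 2*x + 6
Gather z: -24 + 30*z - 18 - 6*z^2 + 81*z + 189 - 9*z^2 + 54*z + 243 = -15*z^2 + 165*z + 390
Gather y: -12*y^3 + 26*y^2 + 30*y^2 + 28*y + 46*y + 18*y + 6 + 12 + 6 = -12*y^3 + 56*y^2 + 92*y + 24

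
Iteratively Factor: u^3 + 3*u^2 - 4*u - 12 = (u + 3)*(u^2 - 4) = (u + 2)*(u + 3)*(u - 2)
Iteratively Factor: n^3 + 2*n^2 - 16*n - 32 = (n - 4)*(n^2 + 6*n + 8) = (n - 4)*(n + 2)*(n + 4)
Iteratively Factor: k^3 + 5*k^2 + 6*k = (k)*(k^2 + 5*k + 6) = k*(k + 2)*(k + 3)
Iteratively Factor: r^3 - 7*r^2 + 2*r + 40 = (r + 2)*(r^2 - 9*r + 20) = (r - 4)*(r + 2)*(r - 5)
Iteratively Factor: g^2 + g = (g + 1)*(g)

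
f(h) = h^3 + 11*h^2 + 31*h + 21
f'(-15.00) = 376.00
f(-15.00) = -1344.00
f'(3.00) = 124.00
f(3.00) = 240.00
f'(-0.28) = 25.08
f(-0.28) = 13.16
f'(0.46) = 41.75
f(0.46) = 37.68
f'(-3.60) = -9.32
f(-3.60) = 5.30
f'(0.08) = 32.78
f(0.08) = 23.55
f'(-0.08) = 29.26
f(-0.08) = 18.59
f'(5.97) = 269.26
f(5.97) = 810.90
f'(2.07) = 89.39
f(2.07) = 141.17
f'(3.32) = 137.11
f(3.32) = 281.76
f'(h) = 3*h^2 + 22*h + 31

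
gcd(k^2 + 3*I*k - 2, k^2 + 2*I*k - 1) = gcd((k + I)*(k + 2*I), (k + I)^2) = k + I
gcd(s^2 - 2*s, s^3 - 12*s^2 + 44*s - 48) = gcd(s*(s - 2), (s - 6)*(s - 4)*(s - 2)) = s - 2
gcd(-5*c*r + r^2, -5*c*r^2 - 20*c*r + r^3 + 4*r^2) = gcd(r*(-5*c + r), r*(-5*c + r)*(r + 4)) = -5*c*r + r^2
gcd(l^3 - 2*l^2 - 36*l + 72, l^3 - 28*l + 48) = l^2 + 4*l - 12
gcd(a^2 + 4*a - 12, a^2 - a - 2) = a - 2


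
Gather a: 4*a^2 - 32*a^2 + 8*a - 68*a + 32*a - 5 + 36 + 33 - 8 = -28*a^2 - 28*a + 56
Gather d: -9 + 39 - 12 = 18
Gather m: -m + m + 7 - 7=0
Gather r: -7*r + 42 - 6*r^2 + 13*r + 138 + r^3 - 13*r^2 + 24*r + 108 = r^3 - 19*r^2 + 30*r + 288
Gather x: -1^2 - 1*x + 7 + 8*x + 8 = 7*x + 14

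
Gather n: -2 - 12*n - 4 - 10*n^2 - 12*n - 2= -10*n^2 - 24*n - 8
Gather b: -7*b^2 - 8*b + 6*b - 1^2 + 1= -7*b^2 - 2*b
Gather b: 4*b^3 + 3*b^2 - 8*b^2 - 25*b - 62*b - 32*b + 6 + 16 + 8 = 4*b^3 - 5*b^2 - 119*b + 30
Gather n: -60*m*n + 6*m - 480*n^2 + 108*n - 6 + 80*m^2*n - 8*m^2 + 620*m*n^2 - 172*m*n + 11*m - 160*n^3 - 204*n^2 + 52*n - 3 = -8*m^2 + 17*m - 160*n^3 + n^2*(620*m - 684) + n*(80*m^2 - 232*m + 160) - 9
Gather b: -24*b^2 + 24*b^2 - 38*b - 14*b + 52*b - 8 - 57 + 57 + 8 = 0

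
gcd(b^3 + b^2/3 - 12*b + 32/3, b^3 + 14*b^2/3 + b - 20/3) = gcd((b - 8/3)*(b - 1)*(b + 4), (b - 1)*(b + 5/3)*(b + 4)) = b^2 + 3*b - 4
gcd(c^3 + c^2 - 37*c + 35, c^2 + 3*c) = 1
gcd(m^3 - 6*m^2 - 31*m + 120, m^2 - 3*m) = m - 3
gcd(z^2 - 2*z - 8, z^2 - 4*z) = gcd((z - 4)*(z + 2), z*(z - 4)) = z - 4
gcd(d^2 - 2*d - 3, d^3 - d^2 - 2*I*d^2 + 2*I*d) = 1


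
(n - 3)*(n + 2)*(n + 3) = n^3 + 2*n^2 - 9*n - 18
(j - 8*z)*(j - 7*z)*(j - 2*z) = j^3 - 17*j^2*z + 86*j*z^2 - 112*z^3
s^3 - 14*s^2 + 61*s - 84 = (s - 7)*(s - 4)*(s - 3)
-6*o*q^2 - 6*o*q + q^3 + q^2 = q*(-6*o + q)*(q + 1)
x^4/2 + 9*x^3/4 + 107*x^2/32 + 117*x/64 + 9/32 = (x/2 + 1)*(x + 1/4)*(x + 3/4)*(x + 3/2)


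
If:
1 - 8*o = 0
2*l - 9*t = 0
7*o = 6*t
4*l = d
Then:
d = 21/8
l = 21/32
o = 1/8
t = 7/48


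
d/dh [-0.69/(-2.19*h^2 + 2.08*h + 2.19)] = (1.4352 - 3.0222*h)/(-2.19*h^2 + 2.08*h + 2.19)^2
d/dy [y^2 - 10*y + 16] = 2*y - 10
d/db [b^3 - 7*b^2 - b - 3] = 3*b^2 - 14*b - 1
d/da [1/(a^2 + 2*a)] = 2*(-a - 1)/(a^2*(a + 2)^2)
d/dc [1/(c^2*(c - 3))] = 3*(2 - c)/(c^3*(c^2 - 6*c + 9))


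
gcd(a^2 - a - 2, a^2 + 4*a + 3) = a + 1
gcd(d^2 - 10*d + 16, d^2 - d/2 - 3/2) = 1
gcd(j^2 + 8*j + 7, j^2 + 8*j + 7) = j^2 + 8*j + 7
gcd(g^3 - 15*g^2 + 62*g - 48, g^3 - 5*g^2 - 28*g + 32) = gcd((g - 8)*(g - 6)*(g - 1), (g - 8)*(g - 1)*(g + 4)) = g^2 - 9*g + 8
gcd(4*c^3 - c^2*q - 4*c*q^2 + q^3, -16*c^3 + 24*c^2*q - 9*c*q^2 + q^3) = 4*c^2 - 5*c*q + q^2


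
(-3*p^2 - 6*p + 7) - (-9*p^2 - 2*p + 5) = 6*p^2 - 4*p + 2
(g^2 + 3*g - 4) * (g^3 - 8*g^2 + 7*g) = g^5 - 5*g^4 - 21*g^3 + 53*g^2 - 28*g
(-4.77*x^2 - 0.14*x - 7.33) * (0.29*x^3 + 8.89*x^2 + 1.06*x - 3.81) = -1.3833*x^5 - 42.4459*x^4 - 8.4265*x^3 - 47.1384*x^2 - 7.2364*x + 27.9273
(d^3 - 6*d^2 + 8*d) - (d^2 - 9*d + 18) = d^3 - 7*d^2 + 17*d - 18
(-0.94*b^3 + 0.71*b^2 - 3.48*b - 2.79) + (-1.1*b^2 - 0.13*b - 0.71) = -0.94*b^3 - 0.39*b^2 - 3.61*b - 3.5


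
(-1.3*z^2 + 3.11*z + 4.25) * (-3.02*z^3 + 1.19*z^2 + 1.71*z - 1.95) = 3.926*z^5 - 10.9392*z^4 - 11.3571*z^3 + 12.9106*z^2 + 1.203*z - 8.2875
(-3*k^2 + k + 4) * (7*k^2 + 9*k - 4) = -21*k^4 - 20*k^3 + 49*k^2 + 32*k - 16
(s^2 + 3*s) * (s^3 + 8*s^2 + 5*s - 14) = s^5 + 11*s^4 + 29*s^3 + s^2 - 42*s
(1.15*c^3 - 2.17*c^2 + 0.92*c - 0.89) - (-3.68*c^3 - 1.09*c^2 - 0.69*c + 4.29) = 4.83*c^3 - 1.08*c^2 + 1.61*c - 5.18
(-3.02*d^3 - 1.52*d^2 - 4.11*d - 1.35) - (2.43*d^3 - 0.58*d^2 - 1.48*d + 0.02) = -5.45*d^3 - 0.94*d^2 - 2.63*d - 1.37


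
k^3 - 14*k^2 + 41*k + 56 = (k - 8)*(k - 7)*(k + 1)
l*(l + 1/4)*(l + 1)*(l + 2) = l^4 + 13*l^3/4 + 11*l^2/4 + l/2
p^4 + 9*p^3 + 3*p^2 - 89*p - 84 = (p - 3)*(p + 1)*(p + 4)*(p + 7)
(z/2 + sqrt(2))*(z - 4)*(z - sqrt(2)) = z^3/2 - 2*z^2 + sqrt(2)*z^2/2 - 2*sqrt(2)*z - 2*z + 8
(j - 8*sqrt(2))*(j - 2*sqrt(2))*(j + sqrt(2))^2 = j^4 - 8*sqrt(2)*j^3 - 6*j^2 + 44*sqrt(2)*j + 64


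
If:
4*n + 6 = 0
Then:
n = -3/2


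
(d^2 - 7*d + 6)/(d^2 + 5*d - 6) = (d - 6)/(d + 6)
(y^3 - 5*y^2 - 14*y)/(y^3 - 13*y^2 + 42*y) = (y + 2)/(y - 6)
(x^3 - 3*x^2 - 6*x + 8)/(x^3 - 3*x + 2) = (x - 4)/(x - 1)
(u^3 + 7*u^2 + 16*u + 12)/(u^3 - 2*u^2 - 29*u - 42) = (u + 2)/(u - 7)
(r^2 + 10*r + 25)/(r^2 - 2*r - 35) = (r + 5)/(r - 7)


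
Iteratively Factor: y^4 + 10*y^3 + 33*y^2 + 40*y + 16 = (y + 1)*(y^3 + 9*y^2 + 24*y + 16) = (y + 1)*(y + 4)*(y^2 + 5*y + 4) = (y + 1)*(y + 4)^2*(y + 1)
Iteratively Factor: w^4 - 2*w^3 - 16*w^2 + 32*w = (w - 4)*(w^3 + 2*w^2 - 8*w) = w*(w - 4)*(w^2 + 2*w - 8) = w*(w - 4)*(w - 2)*(w + 4)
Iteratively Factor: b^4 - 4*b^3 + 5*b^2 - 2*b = (b - 2)*(b^3 - 2*b^2 + b) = (b - 2)*(b - 1)*(b^2 - b) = (b - 2)*(b - 1)^2*(b)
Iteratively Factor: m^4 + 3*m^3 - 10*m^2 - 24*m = (m - 3)*(m^3 + 6*m^2 + 8*m) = m*(m - 3)*(m^2 + 6*m + 8) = m*(m - 3)*(m + 4)*(m + 2)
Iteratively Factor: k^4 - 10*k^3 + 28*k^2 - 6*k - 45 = (k + 1)*(k^3 - 11*k^2 + 39*k - 45) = (k - 5)*(k + 1)*(k^2 - 6*k + 9) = (k - 5)*(k - 3)*(k + 1)*(k - 3)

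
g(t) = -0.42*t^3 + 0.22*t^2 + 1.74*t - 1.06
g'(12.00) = -174.42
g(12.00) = -674.26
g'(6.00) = -40.98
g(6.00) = -73.42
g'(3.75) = -14.33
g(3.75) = -13.59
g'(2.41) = -4.52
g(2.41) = -1.47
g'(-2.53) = -7.44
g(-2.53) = 2.75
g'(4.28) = -19.46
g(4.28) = -22.51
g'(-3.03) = -11.16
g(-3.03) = 7.37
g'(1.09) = 0.72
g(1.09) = 0.55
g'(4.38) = -20.51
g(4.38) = -24.51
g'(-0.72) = 0.77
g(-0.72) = -2.04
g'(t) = -1.26*t^2 + 0.44*t + 1.74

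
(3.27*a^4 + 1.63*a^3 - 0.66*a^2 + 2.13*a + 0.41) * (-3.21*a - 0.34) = -10.4967*a^5 - 6.3441*a^4 + 1.5644*a^3 - 6.6129*a^2 - 2.0403*a - 0.1394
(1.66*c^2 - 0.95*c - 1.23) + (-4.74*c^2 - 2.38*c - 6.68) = -3.08*c^2 - 3.33*c - 7.91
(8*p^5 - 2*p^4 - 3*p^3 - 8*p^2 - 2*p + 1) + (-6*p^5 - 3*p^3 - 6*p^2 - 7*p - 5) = 2*p^5 - 2*p^4 - 6*p^3 - 14*p^2 - 9*p - 4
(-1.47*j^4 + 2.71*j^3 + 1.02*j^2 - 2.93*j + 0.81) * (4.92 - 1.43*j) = 2.1021*j^5 - 11.1077*j^4 + 11.8746*j^3 + 9.2083*j^2 - 15.5739*j + 3.9852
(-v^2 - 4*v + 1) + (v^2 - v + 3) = 4 - 5*v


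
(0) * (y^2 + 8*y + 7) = 0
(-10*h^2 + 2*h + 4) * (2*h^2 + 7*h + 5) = -20*h^4 - 66*h^3 - 28*h^2 + 38*h + 20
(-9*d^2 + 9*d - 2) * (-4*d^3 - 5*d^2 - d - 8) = 36*d^5 + 9*d^4 - 28*d^3 + 73*d^2 - 70*d + 16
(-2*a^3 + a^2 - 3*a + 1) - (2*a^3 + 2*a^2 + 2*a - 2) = -4*a^3 - a^2 - 5*a + 3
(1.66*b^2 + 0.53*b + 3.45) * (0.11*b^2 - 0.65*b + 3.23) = 0.1826*b^4 - 1.0207*b^3 + 5.3968*b^2 - 0.5306*b + 11.1435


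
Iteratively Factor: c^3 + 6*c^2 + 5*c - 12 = (c + 3)*(c^2 + 3*c - 4) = (c + 3)*(c + 4)*(c - 1)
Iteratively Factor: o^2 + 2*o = (o + 2)*(o)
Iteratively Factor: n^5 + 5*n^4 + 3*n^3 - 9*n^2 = (n - 1)*(n^4 + 6*n^3 + 9*n^2) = (n - 1)*(n + 3)*(n^3 + 3*n^2) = n*(n - 1)*(n + 3)*(n^2 + 3*n) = n*(n - 1)*(n + 3)^2*(n)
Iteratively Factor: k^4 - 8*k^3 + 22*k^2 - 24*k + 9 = (k - 1)*(k^3 - 7*k^2 + 15*k - 9) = (k - 3)*(k - 1)*(k^2 - 4*k + 3) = (k - 3)^2*(k - 1)*(k - 1)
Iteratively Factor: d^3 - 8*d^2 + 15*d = (d - 5)*(d^2 - 3*d) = d*(d - 5)*(d - 3)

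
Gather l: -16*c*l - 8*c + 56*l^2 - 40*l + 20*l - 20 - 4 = -8*c + 56*l^2 + l*(-16*c - 20) - 24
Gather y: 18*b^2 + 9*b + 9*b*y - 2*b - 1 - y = 18*b^2 + 7*b + y*(9*b - 1) - 1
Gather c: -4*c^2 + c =-4*c^2 + c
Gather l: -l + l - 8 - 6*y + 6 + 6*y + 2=0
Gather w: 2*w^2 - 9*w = 2*w^2 - 9*w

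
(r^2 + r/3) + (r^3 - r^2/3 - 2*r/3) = r^3 + 2*r^2/3 - r/3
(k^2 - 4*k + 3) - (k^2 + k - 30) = 33 - 5*k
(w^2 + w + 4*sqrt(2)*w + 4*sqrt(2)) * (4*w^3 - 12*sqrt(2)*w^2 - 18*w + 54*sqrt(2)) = 4*w^5 + 4*w^4 + 4*sqrt(2)*w^4 - 114*w^3 + 4*sqrt(2)*w^3 - 114*w^2 - 18*sqrt(2)*w^2 - 18*sqrt(2)*w + 432*w + 432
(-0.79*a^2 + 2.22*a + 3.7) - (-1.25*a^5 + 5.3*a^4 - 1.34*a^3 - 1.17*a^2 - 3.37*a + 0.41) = 1.25*a^5 - 5.3*a^4 + 1.34*a^3 + 0.38*a^2 + 5.59*a + 3.29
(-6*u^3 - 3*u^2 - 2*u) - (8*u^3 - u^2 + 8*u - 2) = -14*u^3 - 2*u^2 - 10*u + 2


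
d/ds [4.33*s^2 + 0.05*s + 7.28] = 8.66*s + 0.05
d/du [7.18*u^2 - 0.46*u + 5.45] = 14.36*u - 0.46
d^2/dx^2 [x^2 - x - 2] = 2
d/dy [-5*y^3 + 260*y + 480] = 260 - 15*y^2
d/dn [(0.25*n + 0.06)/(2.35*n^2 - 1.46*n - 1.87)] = (0.5875*n^2 - 0.365*n - (0.25*n + 0.06)*(4.7*n - 1.46) - 0.4675)/(-2.35*n^2 + 1.46*n + 1.87)^2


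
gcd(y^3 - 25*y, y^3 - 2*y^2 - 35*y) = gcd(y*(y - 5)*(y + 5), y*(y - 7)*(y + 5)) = y^2 + 5*y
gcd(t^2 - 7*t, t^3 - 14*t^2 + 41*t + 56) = t - 7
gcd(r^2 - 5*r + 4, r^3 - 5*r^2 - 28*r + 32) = r - 1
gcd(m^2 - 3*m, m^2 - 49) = 1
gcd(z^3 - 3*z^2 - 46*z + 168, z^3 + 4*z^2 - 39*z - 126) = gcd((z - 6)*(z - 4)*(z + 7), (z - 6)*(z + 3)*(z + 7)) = z^2 + z - 42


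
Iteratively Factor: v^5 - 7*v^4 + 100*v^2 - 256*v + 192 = (v - 2)*(v^4 - 5*v^3 - 10*v^2 + 80*v - 96) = (v - 3)*(v - 2)*(v^3 - 2*v^2 - 16*v + 32) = (v - 3)*(v - 2)^2*(v^2 - 16) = (v - 3)*(v - 2)^2*(v + 4)*(v - 4)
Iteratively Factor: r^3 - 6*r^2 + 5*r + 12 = (r - 3)*(r^2 - 3*r - 4) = (r - 3)*(r + 1)*(r - 4)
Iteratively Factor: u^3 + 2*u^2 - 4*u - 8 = (u + 2)*(u^2 - 4) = (u + 2)^2*(u - 2)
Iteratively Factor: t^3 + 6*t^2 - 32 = (t + 4)*(t^2 + 2*t - 8) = (t - 2)*(t + 4)*(t + 4)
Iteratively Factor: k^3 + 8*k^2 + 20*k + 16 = (k + 4)*(k^2 + 4*k + 4) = (k + 2)*(k + 4)*(k + 2)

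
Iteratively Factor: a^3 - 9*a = (a + 3)*(a^2 - 3*a) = (a - 3)*(a + 3)*(a)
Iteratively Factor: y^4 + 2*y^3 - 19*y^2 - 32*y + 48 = (y - 4)*(y^3 + 6*y^2 + 5*y - 12) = (y - 4)*(y - 1)*(y^2 + 7*y + 12) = (y - 4)*(y - 1)*(y + 4)*(y + 3)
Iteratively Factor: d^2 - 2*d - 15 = (d - 5)*(d + 3)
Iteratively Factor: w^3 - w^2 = (w)*(w^2 - w) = w*(w - 1)*(w)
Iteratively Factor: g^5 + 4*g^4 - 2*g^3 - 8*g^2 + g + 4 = (g + 1)*(g^4 + 3*g^3 - 5*g^2 - 3*g + 4) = (g + 1)*(g + 4)*(g^3 - g^2 - g + 1) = (g - 1)*(g + 1)*(g + 4)*(g^2 - 1) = (g - 1)*(g + 1)^2*(g + 4)*(g - 1)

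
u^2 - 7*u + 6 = (u - 6)*(u - 1)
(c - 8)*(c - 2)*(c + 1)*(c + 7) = c^4 - 2*c^3 - 57*c^2 + 58*c + 112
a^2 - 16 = (a - 4)*(a + 4)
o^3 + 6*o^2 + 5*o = o*(o + 1)*(o + 5)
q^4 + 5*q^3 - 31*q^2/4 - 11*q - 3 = (q - 2)*(q + 1/2)^2*(q + 6)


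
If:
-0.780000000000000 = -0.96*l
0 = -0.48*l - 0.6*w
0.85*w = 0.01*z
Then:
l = 0.81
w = -0.65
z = -55.25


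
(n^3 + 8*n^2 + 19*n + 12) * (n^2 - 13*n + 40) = n^5 - 5*n^4 - 45*n^3 + 85*n^2 + 604*n + 480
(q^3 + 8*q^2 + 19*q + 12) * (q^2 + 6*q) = q^5 + 14*q^4 + 67*q^3 + 126*q^2 + 72*q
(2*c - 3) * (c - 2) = 2*c^2 - 7*c + 6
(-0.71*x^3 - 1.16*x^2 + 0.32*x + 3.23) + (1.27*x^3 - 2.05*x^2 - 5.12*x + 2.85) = 0.56*x^3 - 3.21*x^2 - 4.8*x + 6.08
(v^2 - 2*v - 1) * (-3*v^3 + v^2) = -3*v^5 + 7*v^4 + v^3 - v^2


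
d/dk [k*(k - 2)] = 2*k - 2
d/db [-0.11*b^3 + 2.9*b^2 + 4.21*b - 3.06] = -0.33*b^2 + 5.8*b + 4.21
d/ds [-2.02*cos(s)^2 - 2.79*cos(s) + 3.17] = (4.04*cos(s) + 2.79)*sin(s)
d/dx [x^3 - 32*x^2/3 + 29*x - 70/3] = 3*x^2 - 64*x/3 + 29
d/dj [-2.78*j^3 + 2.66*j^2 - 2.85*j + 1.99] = -8.34*j^2 + 5.32*j - 2.85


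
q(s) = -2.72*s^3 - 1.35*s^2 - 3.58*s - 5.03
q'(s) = -8.16*s^2 - 2.7*s - 3.58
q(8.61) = -1872.05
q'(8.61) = -631.74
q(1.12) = -14.55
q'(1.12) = -16.84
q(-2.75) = 51.17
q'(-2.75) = -57.86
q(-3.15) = 77.87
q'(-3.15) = -76.04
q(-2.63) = 44.53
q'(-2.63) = -52.92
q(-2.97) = 64.95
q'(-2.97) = -67.54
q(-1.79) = 12.65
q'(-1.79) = -24.89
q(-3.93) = 153.29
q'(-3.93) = -119.00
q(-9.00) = 1900.72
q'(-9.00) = -640.24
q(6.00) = -662.63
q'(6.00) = -313.54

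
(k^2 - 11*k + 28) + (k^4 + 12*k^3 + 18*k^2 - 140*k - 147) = k^4 + 12*k^3 + 19*k^2 - 151*k - 119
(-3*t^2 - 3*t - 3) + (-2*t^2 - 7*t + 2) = -5*t^2 - 10*t - 1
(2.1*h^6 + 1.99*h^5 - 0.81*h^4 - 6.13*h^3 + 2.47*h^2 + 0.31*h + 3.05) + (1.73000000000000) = 2.1*h^6 + 1.99*h^5 - 0.81*h^4 - 6.13*h^3 + 2.47*h^2 + 0.31*h + 4.78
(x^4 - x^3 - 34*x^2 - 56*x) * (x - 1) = x^5 - 2*x^4 - 33*x^3 - 22*x^2 + 56*x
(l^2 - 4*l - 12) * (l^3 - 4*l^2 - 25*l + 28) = l^5 - 8*l^4 - 21*l^3 + 176*l^2 + 188*l - 336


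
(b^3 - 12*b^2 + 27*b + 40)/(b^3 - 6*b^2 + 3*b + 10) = (b - 8)/(b - 2)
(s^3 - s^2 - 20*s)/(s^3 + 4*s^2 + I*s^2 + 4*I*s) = (s - 5)/(s + I)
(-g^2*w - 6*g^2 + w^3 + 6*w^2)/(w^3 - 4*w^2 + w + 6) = (-g^2*w - 6*g^2 + w^3 + 6*w^2)/(w^3 - 4*w^2 + w + 6)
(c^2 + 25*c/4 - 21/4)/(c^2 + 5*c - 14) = (c - 3/4)/(c - 2)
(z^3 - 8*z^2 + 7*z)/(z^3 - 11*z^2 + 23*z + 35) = z*(z - 1)/(z^2 - 4*z - 5)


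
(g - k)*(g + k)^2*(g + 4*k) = g^4 + 5*g^3*k + 3*g^2*k^2 - 5*g*k^3 - 4*k^4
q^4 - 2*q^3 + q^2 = q^2*(q - 1)^2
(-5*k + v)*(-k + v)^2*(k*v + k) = -5*k^4*v - 5*k^4 + 11*k^3*v^2 + 11*k^3*v - 7*k^2*v^3 - 7*k^2*v^2 + k*v^4 + k*v^3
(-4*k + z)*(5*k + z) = -20*k^2 + k*z + z^2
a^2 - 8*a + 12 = (a - 6)*(a - 2)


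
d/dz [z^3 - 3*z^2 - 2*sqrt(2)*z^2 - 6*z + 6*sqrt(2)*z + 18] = 3*z^2 - 6*z - 4*sqrt(2)*z - 6 + 6*sqrt(2)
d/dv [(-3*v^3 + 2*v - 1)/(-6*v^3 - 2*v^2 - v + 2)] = (6*v^4 + 30*v^3 - 32*v^2 - 4*v + 3)/(36*v^6 + 24*v^5 + 16*v^4 - 20*v^3 - 7*v^2 - 4*v + 4)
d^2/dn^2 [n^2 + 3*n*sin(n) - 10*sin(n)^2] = -3*n*sin(n) + 40*sin(n)^2 + 6*cos(n) - 18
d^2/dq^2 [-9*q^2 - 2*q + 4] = -18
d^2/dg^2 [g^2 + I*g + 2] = 2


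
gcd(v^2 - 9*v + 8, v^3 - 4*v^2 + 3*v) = v - 1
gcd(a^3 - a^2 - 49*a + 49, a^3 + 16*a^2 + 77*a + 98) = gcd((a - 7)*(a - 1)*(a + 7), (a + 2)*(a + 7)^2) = a + 7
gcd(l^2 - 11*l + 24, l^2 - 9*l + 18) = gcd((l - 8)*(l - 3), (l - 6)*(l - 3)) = l - 3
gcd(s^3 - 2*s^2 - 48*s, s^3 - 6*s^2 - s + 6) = 1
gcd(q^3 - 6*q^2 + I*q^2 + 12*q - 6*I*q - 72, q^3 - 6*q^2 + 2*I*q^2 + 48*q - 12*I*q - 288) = q - 6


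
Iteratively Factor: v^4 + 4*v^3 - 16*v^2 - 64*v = (v + 4)*(v^3 - 16*v) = (v + 4)^2*(v^2 - 4*v) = v*(v + 4)^2*(v - 4)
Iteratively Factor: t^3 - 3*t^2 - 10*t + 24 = (t - 2)*(t^2 - t - 12) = (t - 4)*(t - 2)*(t + 3)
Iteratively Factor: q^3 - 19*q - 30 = (q - 5)*(q^2 + 5*q + 6) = (q - 5)*(q + 2)*(q + 3)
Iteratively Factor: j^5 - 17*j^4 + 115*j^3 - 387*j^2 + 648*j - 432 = (j - 3)*(j^4 - 14*j^3 + 73*j^2 - 168*j + 144) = (j - 3)^2*(j^3 - 11*j^2 + 40*j - 48) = (j - 3)^3*(j^2 - 8*j + 16) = (j - 4)*(j - 3)^3*(j - 4)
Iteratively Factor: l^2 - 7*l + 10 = (l - 5)*(l - 2)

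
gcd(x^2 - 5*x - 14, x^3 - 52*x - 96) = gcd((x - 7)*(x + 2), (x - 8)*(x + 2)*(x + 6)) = x + 2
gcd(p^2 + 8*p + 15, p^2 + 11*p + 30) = p + 5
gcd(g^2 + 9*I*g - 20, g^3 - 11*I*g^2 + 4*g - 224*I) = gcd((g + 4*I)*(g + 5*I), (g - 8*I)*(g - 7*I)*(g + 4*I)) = g + 4*I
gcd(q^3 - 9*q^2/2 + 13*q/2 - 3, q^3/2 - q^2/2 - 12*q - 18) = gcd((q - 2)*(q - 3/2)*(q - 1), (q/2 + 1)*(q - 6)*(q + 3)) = 1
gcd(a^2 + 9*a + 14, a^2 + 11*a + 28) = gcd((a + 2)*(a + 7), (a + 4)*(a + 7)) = a + 7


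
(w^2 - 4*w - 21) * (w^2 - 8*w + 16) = w^4 - 12*w^3 + 27*w^2 + 104*w - 336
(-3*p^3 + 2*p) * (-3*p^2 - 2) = 9*p^5 - 4*p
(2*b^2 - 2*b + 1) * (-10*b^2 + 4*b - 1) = -20*b^4 + 28*b^3 - 20*b^2 + 6*b - 1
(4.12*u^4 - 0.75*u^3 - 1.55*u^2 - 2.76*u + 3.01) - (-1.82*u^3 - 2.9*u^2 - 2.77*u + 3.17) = 4.12*u^4 + 1.07*u^3 + 1.35*u^2 + 0.0100000000000002*u - 0.16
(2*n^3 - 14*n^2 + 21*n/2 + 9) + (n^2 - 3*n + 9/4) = 2*n^3 - 13*n^2 + 15*n/2 + 45/4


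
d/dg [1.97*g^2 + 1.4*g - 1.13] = 3.94*g + 1.4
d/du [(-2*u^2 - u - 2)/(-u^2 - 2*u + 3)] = (3*u^2 - 16*u - 7)/(u^4 + 4*u^3 - 2*u^2 - 12*u + 9)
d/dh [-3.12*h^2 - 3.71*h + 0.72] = -6.24*h - 3.71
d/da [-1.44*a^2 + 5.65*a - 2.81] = 5.65 - 2.88*a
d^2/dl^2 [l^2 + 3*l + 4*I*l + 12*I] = 2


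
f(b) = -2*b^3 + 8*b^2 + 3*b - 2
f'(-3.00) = -99.00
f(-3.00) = 115.00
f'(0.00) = 3.00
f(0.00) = -2.00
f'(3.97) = -28.05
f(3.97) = 10.86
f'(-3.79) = -143.82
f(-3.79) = 210.42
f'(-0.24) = -1.19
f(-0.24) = -2.23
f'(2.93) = -1.63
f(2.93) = 25.16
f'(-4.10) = -163.46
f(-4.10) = 258.02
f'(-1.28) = -27.31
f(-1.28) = 11.46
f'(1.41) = 13.63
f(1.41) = 12.53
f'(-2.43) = -71.31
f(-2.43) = 66.65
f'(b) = -6*b^2 + 16*b + 3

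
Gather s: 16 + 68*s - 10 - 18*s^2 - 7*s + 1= -18*s^2 + 61*s + 7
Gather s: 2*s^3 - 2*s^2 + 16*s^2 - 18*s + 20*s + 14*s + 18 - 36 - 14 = 2*s^3 + 14*s^2 + 16*s - 32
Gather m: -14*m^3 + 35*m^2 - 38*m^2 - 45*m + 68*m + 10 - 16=-14*m^3 - 3*m^2 + 23*m - 6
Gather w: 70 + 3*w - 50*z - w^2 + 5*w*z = -w^2 + w*(5*z + 3) - 50*z + 70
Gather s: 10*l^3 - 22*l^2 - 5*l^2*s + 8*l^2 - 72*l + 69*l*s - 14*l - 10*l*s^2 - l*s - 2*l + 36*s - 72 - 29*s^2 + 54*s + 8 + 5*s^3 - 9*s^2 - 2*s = 10*l^3 - 14*l^2 - 88*l + 5*s^3 + s^2*(-10*l - 38) + s*(-5*l^2 + 68*l + 88) - 64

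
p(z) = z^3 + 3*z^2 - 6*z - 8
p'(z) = 3*z^2 + 6*z - 6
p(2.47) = 10.55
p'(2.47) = 27.12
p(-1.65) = 5.58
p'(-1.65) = -7.73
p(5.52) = 218.49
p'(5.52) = 118.53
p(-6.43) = -111.23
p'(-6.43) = 79.45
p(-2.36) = 9.72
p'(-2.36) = -3.45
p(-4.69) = -17.03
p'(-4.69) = 31.85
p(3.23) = 37.62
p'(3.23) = 44.68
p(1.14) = -9.46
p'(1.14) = 4.74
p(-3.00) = 10.00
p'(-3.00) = 3.00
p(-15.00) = -2618.00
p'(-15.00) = 579.00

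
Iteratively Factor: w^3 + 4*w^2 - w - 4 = (w + 4)*(w^2 - 1) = (w + 1)*(w + 4)*(w - 1)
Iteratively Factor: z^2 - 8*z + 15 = (z - 3)*(z - 5)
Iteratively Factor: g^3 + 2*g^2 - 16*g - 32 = (g - 4)*(g^2 + 6*g + 8) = (g - 4)*(g + 4)*(g + 2)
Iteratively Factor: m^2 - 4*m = (m - 4)*(m)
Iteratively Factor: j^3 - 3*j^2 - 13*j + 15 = (j + 3)*(j^2 - 6*j + 5) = (j - 1)*(j + 3)*(j - 5)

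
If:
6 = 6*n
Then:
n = 1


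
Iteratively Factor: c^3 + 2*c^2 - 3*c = (c)*(c^2 + 2*c - 3) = c*(c - 1)*(c + 3)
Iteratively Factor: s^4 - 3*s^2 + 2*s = (s + 2)*(s^3 - 2*s^2 + s) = s*(s + 2)*(s^2 - 2*s + 1) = s*(s - 1)*(s + 2)*(s - 1)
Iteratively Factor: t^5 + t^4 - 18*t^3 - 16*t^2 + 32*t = (t - 1)*(t^4 + 2*t^3 - 16*t^2 - 32*t) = (t - 1)*(t + 2)*(t^3 - 16*t) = t*(t - 1)*(t + 2)*(t^2 - 16) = t*(t - 1)*(t + 2)*(t + 4)*(t - 4)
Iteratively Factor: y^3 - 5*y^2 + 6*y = (y - 2)*(y^2 - 3*y) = (y - 3)*(y - 2)*(y)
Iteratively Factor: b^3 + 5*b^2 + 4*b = (b)*(b^2 + 5*b + 4) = b*(b + 4)*(b + 1)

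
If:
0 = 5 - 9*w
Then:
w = 5/9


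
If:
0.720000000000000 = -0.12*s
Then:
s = -6.00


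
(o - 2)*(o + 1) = o^2 - o - 2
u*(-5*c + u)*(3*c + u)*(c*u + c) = -15*c^3*u^2 - 15*c^3*u - 2*c^2*u^3 - 2*c^2*u^2 + c*u^4 + c*u^3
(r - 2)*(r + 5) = r^2 + 3*r - 10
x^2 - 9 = (x - 3)*(x + 3)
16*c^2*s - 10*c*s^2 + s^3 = s*(-8*c + s)*(-2*c + s)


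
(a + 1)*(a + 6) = a^2 + 7*a + 6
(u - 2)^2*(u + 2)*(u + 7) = u^4 + 5*u^3 - 18*u^2 - 20*u + 56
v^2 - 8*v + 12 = (v - 6)*(v - 2)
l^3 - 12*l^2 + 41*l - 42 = (l - 7)*(l - 3)*(l - 2)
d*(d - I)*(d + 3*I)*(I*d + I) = I*d^4 - 2*d^3 + I*d^3 - 2*d^2 + 3*I*d^2 + 3*I*d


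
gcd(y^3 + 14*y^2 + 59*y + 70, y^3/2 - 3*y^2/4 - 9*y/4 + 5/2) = y + 2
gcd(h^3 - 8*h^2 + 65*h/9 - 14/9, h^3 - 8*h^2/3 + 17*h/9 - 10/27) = h^2 - h + 2/9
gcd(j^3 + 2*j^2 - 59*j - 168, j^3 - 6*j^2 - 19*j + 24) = j^2 - 5*j - 24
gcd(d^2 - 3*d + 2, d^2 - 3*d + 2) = d^2 - 3*d + 2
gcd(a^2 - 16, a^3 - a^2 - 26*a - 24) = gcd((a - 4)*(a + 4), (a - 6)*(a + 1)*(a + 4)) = a + 4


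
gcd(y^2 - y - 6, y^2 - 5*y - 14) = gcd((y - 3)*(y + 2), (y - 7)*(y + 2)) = y + 2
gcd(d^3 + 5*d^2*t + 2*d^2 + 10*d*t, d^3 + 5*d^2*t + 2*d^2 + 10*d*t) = d^3 + 5*d^2*t + 2*d^2 + 10*d*t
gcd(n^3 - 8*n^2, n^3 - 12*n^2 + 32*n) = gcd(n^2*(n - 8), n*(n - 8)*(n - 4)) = n^2 - 8*n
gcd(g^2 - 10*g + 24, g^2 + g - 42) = g - 6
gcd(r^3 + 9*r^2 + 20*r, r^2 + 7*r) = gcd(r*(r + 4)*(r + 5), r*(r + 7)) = r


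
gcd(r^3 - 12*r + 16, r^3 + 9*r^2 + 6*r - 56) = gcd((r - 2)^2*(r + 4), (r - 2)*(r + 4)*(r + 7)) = r^2 + 2*r - 8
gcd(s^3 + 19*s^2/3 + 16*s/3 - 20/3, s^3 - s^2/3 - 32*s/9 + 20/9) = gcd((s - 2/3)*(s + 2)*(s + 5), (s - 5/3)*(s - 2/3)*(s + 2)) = s^2 + 4*s/3 - 4/3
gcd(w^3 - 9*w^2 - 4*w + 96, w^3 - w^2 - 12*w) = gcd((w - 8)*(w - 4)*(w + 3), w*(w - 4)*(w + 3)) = w^2 - w - 12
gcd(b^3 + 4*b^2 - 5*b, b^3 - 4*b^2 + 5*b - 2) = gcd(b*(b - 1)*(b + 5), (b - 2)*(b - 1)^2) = b - 1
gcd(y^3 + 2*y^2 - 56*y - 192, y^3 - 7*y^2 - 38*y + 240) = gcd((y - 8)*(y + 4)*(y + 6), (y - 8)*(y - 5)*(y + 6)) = y^2 - 2*y - 48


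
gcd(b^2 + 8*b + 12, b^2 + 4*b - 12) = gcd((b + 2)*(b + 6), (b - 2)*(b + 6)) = b + 6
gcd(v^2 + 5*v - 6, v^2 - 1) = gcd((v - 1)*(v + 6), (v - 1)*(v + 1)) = v - 1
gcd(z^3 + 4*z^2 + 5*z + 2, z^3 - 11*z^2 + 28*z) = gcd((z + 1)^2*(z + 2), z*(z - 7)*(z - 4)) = 1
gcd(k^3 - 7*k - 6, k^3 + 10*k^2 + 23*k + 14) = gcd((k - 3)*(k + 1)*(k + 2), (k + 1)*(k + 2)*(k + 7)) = k^2 + 3*k + 2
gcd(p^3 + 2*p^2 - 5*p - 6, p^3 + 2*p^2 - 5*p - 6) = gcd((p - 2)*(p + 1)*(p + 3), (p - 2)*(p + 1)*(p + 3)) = p^3 + 2*p^2 - 5*p - 6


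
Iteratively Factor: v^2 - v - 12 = (v - 4)*(v + 3)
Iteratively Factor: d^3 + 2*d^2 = (d)*(d^2 + 2*d) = d*(d + 2)*(d)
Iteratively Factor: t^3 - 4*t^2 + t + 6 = (t + 1)*(t^2 - 5*t + 6) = (t - 3)*(t + 1)*(t - 2)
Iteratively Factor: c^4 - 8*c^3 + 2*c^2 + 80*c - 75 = (c - 1)*(c^3 - 7*c^2 - 5*c + 75) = (c - 1)*(c + 3)*(c^2 - 10*c + 25) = (c - 5)*(c - 1)*(c + 3)*(c - 5)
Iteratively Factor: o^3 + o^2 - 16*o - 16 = (o + 4)*(o^2 - 3*o - 4) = (o - 4)*(o + 4)*(o + 1)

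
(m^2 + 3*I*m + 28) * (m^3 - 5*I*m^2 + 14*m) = m^5 - 2*I*m^4 + 57*m^3 - 98*I*m^2 + 392*m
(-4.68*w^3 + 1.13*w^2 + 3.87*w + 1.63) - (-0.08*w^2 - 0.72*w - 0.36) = -4.68*w^3 + 1.21*w^2 + 4.59*w + 1.99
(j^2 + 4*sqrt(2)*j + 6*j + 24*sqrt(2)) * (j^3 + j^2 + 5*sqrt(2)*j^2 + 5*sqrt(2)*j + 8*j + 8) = j^5 + 7*j^4 + 9*sqrt(2)*j^4 + 54*j^3 + 63*sqrt(2)*j^3 + 86*sqrt(2)*j^2 + 336*j^2 + 288*j + 224*sqrt(2)*j + 192*sqrt(2)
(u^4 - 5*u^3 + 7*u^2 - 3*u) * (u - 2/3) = u^5 - 17*u^4/3 + 31*u^3/3 - 23*u^2/3 + 2*u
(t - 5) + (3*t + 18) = 4*t + 13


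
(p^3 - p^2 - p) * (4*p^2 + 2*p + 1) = 4*p^5 - 2*p^4 - 5*p^3 - 3*p^2 - p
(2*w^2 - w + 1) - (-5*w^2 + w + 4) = 7*w^2 - 2*w - 3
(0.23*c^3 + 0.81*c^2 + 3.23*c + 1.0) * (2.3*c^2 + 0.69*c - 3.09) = 0.529*c^5 + 2.0217*c^4 + 7.2772*c^3 + 2.0258*c^2 - 9.2907*c - 3.09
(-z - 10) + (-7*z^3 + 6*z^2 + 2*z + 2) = -7*z^3 + 6*z^2 + z - 8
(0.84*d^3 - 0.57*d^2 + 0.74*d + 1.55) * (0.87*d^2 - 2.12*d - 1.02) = 0.7308*d^5 - 2.2767*d^4 + 0.9954*d^3 + 0.3611*d^2 - 4.0408*d - 1.581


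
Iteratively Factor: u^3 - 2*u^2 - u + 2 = (u - 2)*(u^2 - 1) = (u - 2)*(u + 1)*(u - 1)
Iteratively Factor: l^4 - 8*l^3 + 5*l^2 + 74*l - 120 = (l - 2)*(l^3 - 6*l^2 - 7*l + 60) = (l - 2)*(l + 3)*(l^2 - 9*l + 20) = (l - 5)*(l - 2)*(l + 3)*(l - 4)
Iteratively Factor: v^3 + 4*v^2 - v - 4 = (v + 1)*(v^2 + 3*v - 4) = (v + 1)*(v + 4)*(v - 1)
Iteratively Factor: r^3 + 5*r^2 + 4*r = (r + 4)*(r^2 + r) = r*(r + 4)*(r + 1)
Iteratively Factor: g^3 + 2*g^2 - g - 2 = (g + 2)*(g^2 - 1) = (g + 1)*(g + 2)*(g - 1)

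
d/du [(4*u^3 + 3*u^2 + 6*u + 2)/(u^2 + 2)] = 2*(2*u^4 + 9*u^2 + 4*u + 6)/(u^4 + 4*u^2 + 4)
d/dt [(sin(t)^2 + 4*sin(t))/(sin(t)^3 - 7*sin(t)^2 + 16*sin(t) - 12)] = (-sin(t)^3 - 10*sin(t)^2 + 24*sin(t) + 24)*cos(t)/((sin(t) - 3)^2*(sin(t) - 2)^3)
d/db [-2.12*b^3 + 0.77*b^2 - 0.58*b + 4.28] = -6.36*b^2 + 1.54*b - 0.58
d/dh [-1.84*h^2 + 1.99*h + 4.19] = 1.99 - 3.68*h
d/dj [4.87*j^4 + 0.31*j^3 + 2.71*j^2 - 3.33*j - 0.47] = 19.48*j^3 + 0.93*j^2 + 5.42*j - 3.33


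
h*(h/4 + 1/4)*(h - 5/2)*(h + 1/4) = h^4/4 - 5*h^3/16 - 23*h^2/32 - 5*h/32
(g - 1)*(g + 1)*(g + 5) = g^3 + 5*g^2 - g - 5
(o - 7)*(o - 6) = o^2 - 13*o + 42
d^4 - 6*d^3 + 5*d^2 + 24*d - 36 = (d - 3)^2*(d - 2)*(d + 2)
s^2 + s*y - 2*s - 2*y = (s - 2)*(s + y)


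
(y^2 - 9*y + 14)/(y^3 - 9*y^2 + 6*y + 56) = (y - 2)/(y^2 - 2*y - 8)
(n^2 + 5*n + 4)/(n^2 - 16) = (n + 1)/(n - 4)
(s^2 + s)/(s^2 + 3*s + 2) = s/(s + 2)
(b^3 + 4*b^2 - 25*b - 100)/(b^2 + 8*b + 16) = (b^2 - 25)/(b + 4)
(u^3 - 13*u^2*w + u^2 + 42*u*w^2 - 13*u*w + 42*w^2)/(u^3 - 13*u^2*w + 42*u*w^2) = (u + 1)/u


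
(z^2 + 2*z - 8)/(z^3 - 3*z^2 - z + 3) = (z^2 + 2*z - 8)/(z^3 - 3*z^2 - z + 3)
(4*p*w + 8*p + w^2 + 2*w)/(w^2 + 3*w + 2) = (4*p + w)/(w + 1)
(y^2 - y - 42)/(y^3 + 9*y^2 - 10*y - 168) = (y - 7)/(y^2 + 3*y - 28)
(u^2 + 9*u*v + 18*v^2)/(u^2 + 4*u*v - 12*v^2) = (u + 3*v)/(u - 2*v)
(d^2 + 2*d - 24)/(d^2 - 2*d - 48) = (d - 4)/(d - 8)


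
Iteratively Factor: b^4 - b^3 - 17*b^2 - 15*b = (b - 5)*(b^3 + 4*b^2 + 3*b) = (b - 5)*(b + 1)*(b^2 + 3*b) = (b - 5)*(b + 1)*(b + 3)*(b)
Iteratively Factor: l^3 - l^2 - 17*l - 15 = (l + 3)*(l^2 - 4*l - 5) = (l + 1)*(l + 3)*(l - 5)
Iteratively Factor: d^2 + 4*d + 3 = (d + 1)*(d + 3)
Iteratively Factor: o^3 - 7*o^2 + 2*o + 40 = (o - 4)*(o^2 - 3*o - 10) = (o - 5)*(o - 4)*(o + 2)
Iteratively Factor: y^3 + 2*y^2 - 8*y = (y - 2)*(y^2 + 4*y) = (y - 2)*(y + 4)*(y)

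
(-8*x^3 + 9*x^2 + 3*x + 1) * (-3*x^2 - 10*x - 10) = 24*x^5 + 53*x^4 - 19*x^3 - 123*x^2 - 40*x - 10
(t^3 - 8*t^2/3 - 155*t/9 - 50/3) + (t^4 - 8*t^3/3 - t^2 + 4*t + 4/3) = t^4 - 5*t^3/3 - 11*t^2/3 - 119*t/9 - 46/3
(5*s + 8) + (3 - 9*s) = 11 - 4*s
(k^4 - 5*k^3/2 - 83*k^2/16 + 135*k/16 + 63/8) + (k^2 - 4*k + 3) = k^4 - 5*k^3/2 - 67*k^2/16 + 71*k/16 + 87/8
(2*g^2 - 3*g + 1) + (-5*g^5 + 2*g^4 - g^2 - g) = -5*g^5 + 2*g^4 + g^2 - 4*g + 1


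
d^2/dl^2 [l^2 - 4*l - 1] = 2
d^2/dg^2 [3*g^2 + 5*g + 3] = 6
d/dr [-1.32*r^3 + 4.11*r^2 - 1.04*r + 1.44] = -3.96*r^2 + 8.22*r - 1.04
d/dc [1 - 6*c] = -6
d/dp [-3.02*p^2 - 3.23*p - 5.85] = -6.04*p - 3.23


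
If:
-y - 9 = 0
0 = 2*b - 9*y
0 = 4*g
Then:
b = -81/2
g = 0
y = -9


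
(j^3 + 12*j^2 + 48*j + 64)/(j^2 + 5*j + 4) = (j^2 + 8*j + 16)/(j + 1)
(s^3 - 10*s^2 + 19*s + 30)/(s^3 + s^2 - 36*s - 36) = (s - 5)/(s + 6)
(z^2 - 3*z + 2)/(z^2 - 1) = (z - 2)/(z + 1)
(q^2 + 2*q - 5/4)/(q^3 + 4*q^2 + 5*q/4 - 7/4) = (2*q + 5)/(2*q^2 + 9*q + 7)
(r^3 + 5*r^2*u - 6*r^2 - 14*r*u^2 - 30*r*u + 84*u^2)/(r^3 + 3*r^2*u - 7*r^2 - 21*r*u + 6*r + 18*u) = (r^2 + 5*r*u - 14*u^2)/(r^2 + 3*r*u - r - 3*u)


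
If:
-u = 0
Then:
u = 0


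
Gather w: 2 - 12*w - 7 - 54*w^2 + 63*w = -54*w^2 + 51*w - 5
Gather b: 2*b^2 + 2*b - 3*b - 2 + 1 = 2*b^2 - b - 1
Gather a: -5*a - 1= -5*a - 1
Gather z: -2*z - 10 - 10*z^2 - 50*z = -10*z^2 - 52*z - 10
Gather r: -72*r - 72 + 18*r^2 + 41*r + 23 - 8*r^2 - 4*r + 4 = 10*r^2 - 35*r - 45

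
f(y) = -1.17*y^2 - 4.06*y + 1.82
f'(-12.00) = 24.02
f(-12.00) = -117.94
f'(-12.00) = 24.02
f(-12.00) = -117.94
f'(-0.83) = -2.12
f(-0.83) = 4.38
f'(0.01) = -4.08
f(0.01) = 1.78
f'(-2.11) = 0.88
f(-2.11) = 5.18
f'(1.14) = -6.73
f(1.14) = -4.33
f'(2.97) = -11.01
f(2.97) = -20.56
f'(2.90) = -10.85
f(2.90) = -19.79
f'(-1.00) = -1.72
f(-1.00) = 4.71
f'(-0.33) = -3.29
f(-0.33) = 3.03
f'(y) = -2.34*y - 4.06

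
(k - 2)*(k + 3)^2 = k^3 + 4*k^2 - 3*k - 18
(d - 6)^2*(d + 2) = d^3 - 10*d^2 + 12*d + 72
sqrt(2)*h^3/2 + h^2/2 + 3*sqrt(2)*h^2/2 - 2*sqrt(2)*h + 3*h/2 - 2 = (h - 1)*(h + 4)*(sqrt(2)*h/2 + 1/2)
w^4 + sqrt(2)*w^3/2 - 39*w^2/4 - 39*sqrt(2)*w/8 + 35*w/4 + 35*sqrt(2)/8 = (w - 5/2)*(w - 1)*(w + 7/2)*(w + sqrt(2)/2)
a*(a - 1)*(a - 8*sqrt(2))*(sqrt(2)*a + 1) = sqrt(2)*a^4 - 15*a^3 - sqrt(2)*a^3 - 8*sqrt(2)*a^2 + 15*a^2 + 8*sqrt(2)*a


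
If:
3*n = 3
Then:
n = 1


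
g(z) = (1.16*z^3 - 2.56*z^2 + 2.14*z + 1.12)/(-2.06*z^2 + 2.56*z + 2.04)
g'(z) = (4.12*z - 2.56)*(1.16*z^3 - 2.56*z^2 + 2.14*z + 1.12)/(-2.06*z^2 + 2.56*z + 2.04)^2 + (3.48*z^2 - 5.12*z + 2.14)/(-2.06*z^2 + 2.56*z + 2.04)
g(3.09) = -1.80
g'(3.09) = -0.13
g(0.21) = 0.59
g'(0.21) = 0.09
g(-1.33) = 1.79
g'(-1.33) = -0.14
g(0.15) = 0.58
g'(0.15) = 0.13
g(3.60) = -1.93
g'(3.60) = -0.33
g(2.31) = -2.21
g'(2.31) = 2.13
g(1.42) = 1.52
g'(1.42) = 4.54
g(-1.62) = 1.86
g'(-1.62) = -0.31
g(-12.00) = 7.37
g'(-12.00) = -0.56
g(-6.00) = 4.05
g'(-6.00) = -0.54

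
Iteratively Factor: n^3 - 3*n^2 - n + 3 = (n + 1)*(n^2 - 4*n + 3) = (n - 3)*(n + 1)*(n - 1)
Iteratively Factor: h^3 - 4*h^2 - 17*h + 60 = (h - 5)*(h^2 + h - 12) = (h - 5)*(h - 3)*(h + 4)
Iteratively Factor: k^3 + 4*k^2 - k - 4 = (k + 4)*(k^2 - 1) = (k + 1)*(k + 4)*(k - 1)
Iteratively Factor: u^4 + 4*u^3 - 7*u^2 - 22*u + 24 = (u + 3)*(u^3 + u^2 - 10*u + 8) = (u - 2)*(u + 3)*(u^2 + 3*u - 4) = (u - 2)*(u + 3)*(u + 4)*(u - 1)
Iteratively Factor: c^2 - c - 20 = (c + 4)*(c - 5)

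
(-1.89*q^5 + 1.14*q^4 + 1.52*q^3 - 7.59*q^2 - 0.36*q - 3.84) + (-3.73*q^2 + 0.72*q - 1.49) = -1.89*q^5 + 1.14*q^4 + 1.52*q^3 - 11.32*q^2 + 0.36*q - 5.33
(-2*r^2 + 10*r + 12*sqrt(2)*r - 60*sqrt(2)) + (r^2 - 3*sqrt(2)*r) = -r^2 + 10*r + 9*sqrt(2)*r - 60*sqrt(2)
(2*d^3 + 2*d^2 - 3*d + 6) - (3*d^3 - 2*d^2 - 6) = -d^3 + 4*d^2 - 3*d + 12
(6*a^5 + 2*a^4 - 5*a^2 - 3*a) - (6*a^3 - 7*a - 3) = 6*a^5 + 2*a^4 - 6*a^3 - 5*a^2 + 4*a + 3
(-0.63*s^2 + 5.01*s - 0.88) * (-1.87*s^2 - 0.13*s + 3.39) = 1.1781*s^4 - 9.2868*s^3 - 1.1414*s^2 + 17.0983*s - 2.9832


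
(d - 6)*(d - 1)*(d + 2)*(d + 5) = d^4 - 33*d^2 - 28*d + 60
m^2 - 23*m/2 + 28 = (m - 8)*(m - 7/2)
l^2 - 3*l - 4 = (l - 4)*(l + 1)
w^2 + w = w*(w + 1)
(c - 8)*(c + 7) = c^2 - c - 56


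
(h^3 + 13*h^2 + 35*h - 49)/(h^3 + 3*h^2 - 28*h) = (h^2 + 6*h - 7)/(h*(h - 4))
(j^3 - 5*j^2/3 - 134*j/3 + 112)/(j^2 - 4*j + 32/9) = 3*(j^2 + j - 42)/(3*j - 4)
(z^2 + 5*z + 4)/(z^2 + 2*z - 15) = (z^2 + 5*z + 4)/(z^2 + 2*z - 15)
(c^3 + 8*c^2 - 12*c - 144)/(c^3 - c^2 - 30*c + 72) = (c + 6)/(c - 3)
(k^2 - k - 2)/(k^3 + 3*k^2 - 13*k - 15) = (k - 2)/(k^2 + 2*k - 15)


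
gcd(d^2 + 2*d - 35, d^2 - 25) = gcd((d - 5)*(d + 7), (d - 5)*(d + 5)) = d - 5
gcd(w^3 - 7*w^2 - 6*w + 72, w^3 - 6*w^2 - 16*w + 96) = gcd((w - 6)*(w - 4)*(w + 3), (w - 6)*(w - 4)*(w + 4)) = w^2 - 10*w + 24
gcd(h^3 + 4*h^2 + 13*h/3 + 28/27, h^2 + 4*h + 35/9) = h + 7/3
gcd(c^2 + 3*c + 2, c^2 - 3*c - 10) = c + 2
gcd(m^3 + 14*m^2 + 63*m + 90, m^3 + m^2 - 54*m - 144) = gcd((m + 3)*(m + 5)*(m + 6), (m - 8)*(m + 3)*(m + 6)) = m^2 + 9*m + 18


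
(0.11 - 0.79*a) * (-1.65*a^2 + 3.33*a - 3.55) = 1.3035*a^3 - 2.8122*a^2 + 3.1708*a - 0.3905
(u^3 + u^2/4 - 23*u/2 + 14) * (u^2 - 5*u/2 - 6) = u^5 - 9*u^4/4 - 145*u^3/8 + 165*u^2/4 + 34*u - 84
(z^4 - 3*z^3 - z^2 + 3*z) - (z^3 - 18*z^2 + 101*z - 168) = z^4 - 4*z^3 + 17*z^2 - 98*z + 168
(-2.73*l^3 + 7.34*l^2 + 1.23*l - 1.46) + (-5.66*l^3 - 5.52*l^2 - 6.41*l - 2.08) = -8.39*l^3 + 1.82*l^2 - 5.18*l - 3.54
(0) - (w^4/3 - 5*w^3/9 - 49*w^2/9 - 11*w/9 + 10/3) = -w^4/3 + 5*w^3/9 + 49*w^2/9 + 11*w/9 - 10/3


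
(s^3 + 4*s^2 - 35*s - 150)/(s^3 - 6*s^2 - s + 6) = (s^2 + 10*s + 25)/(s^2 - 1)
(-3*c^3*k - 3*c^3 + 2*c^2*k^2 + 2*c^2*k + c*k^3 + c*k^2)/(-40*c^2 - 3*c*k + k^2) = c*(3*c^2*k + 3*c^2 - 2*c*k^2 - 2*c*k - k^3 - k^2)/(40*c^2 + 3*c*k - k^2)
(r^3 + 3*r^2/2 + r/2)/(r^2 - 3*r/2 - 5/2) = r*(2*r + 1)/(2*r - 5)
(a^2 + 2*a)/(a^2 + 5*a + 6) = a/(a + 3)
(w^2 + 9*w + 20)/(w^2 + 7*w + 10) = (w + 4)/(w + 2)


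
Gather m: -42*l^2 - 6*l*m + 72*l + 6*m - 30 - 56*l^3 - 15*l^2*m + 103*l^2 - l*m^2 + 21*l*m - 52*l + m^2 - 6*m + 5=-56*l^3 + 61*l^2 + 20*l + m^2*(1 - l) + m*(-15*l^2 + 15*l) - 25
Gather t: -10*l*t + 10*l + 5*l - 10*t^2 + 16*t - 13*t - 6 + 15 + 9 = 15*l - 10*t^2 + t*(3 - 10*l) + 18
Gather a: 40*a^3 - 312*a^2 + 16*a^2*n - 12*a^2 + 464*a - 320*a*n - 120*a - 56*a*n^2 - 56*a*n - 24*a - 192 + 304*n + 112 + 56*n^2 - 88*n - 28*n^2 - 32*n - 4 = 40*a^3 + a^2*(16*n - 324) + a*(-56*n^2 - 376*n + 320) + 28*n^2 + 184*n - 84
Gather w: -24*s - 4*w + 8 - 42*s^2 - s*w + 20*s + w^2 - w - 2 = -42*s^2 - 4*s + w^2 + w*(-s - 5) + 6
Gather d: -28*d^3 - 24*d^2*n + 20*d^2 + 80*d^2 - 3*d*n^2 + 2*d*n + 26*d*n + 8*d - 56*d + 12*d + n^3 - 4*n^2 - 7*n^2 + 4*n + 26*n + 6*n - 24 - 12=-28*d^3 + d^2*(100 - 24*n) + d*(-3*n^2 + 28*n - 36) + n^3 - 11*n^2 + 36*n - 36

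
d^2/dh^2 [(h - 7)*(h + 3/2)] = 2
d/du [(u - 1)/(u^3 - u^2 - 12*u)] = (-u*(-u^2 + u + 12) + (u - 1)*(-3*u^2 + 2*u + 12))/(u^2*(-u^2 + u + 12)^2)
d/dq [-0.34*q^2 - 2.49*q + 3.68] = -0.68*q - 2.49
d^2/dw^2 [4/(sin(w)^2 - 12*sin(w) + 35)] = 8*(-2*sin(w)^4 + 18*sin(w)^3 + sin(w)^2 - 246*sin(w) + 109)/(sin(w)^2 - 12*sin(w) + 35)^3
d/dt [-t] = -1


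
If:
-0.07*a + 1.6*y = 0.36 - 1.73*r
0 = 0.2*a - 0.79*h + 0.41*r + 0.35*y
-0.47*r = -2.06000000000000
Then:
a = 22.8571428571429*y + 103.179331306991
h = 6.22965641952984*y + 28.3960601746758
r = 4.38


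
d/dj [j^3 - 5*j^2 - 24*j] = 3*j^2 - 10*j - 24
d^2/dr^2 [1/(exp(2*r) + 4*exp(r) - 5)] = 4*(-(exp(r) + 1)*(exp(2*r) + 4*exp(r) - 5) + 2*(exp(r) + 2)^2*exp(r))*exp(r)/(exp(2*r) + 4*exp(r) - 5)^3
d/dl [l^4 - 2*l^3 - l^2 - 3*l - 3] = 4*l^3 - 6*l^2 - 2*l - 3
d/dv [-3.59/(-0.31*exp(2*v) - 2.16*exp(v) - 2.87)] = (-2.2258*exp(v) - 7.7544)*exp(v)/(0.31*exp(2*v) + 2.16*exp(v) + 2.87)^2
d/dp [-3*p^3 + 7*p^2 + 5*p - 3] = -9*p^2 + 14*p + 5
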